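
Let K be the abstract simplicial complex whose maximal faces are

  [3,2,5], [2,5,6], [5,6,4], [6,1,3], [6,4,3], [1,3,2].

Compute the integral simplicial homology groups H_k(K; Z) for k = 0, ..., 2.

H_0 ≅ Z,  H_1 ≅ Z,  H_2 = 0.

We work with the vertex ordering 1 < 2 < 3 < 4 < 5 < 6. The simplices of K, each written with vertices in increasing order, are:

  0-simplices (6): [1], [2], [3], [4], [5], [6]
  1-simplices (12): [1,2], [1,3], [1,6], [2,3], [2,5], [2,6], [3,4], [3,5], [3,6], [4,5], [4,6], [5,6]
  2-simplices (6): [1,2,3], [1,3,6], [2,3,5], [2,5,6], [3,4,6], [4,5,6]

giving chain groups C_0 ≅ Z^6, C_1 ≅ Z^12, C_2 ≅ Z^6.

The boundary map ∂_1: C_1 → C_0 sends each edge [p,q] (with p < q) to q − p. For instance
  ∂[3,4] = [4] − [3].
The resulting 6×12 matrix has rank 5, and its Smith normal form has invariant factors (1,1,1,1,1).

The boundary map ∂_2: C_2 → C_1 acts by ∂[p,q,r] = [q,r] − [p,r] + [p,q]. For instance
  ∂[2,3,5] = [3,5] − [2,5] + [2,3],
  ∂[1,2,3] = [2,3] − [1,3] + [1,2].
This gives a 12×6 integer matrix of rank 6; reducing to Smith normal form yields diagonal entries (1,1,1,1,1,1).

Computing H_k = (kernel of ∂_k) / (image of ∂_{k+1}):

  H_0: rank C_0 − rank ∂_1 = 6 − 5 = 1, and the invariant factors of ∂_1 are all 1, so H_0 ≅ Z.
  H_1: rank ker ∂_1 − rank ∂_2 = (12 − 5) − 6 = 1, and the invariant factors of ∂_2 are all 1, so H_1 ≅ Z.
  H_2: rank ker ∂_2 − rank ∂_3 = (6 − 6) − 0 = 0, and there is no ∂_3, so H_2 ≅ 0.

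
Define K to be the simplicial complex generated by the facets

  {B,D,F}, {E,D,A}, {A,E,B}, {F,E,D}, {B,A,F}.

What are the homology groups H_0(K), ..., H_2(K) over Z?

H_0 = Z,  H_1 = Z,  H_2 = 0.

We work with the vertex ordering A < B < D < E < F. The simplices of K, each written with vertices in increasing order, are:

  0-simplices (5): A, B, D, E, F
  1-simplices (10): AB, AD, AE, AF, BD, BE, BF, DE, DF, EF
  2-simplices (5): ABE, ABF, ADE, BDF, DEF

Hence C_0 ≅ Z^5, C_1 ≅ Z^10, C_2 ≅ Z^5.

∂_1: C_1 → C_0 maps an edge to its endpoints' difference, ∂[p,q] = q − p. For instance
  ∂BE = E − B.
The 5×10 boundary matrix has rank 4 and Smith normal form diag(1,1,1,1).

∂_2: C_2 → C_1 maps a triangle to the signed sum of its edges. For instance
  ∂ABF = BF − AF + AB,
  ∂ABE = BE − AE + AB.
As a 10×5 matrix over Z this has rank 5, with invariant factors (1,1,1,1,1).

Computing H_k = (kernel of ∂_k) / (image of ∂_{k+1}):

  H_0: rank C_0 − rank ∂_1 = 5 − 4 = 1, and the invariant factors of ∂_1 are all 1, so H_0 = Z.
  H_1: rank ker ∂_1 − rank ∂_2 = (10 − 4) − 5 = 1, and the invariant factors of ∂_2 are all 1, so H_1 = Z.
  H_2: rank ker ∂_2 − rank ∂_3 = (5 − 5) − 0 = 0, and there is no ∂_3, so H_2 = 0.

As a check, the Euler characteristic is 5 − 10 + 5 = 0, which agrees with 1 − 1 + 0 = 0.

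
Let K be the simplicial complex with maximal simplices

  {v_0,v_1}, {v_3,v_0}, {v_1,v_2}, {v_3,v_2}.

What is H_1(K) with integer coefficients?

H_1 ≅ Z.

K has 4 vertices, 4 edges.
rank ∂_1 = 3, rank ∂_2 = 0 ⇒ b_1 = 4 − 3 − 0 = 1. So H_1 ≅ Z.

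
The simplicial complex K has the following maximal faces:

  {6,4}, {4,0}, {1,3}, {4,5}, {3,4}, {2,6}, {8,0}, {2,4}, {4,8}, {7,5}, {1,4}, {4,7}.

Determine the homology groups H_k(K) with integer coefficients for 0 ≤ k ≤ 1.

Order the vertices as 0 < 1 < 2 < 3 < 4 < 5 < 6 < 7 < 8. Listing each simplex with vertices in this order, K has dimension 1 with simplices:

  0-simplices (9): [0], [1], [2], [3], [4], [5], [6], [7], [8]
  1-simplices (12): [0,4], [0,8], [1,3], [1,4], [2,4], [2,6], [3,4], [4,5], [4,6], [4,7], [4,8], [5,7]

so the chain groups are C_0 ≅ Z^9, C_1 ≅ Z^12.

∂_1: C_1 → C_0 is given by ∂[p,q] = [q] − [p]. For instance
  ∂[1,4] = [4] − [1].
This gives a 9×12 integer matrix of rank 8; reducing to Smith normal form yields diagonal entries (1,1,1,1,1,1,1,1).

From H_k ≅ ker(∂_k) / im(∂_{k+1}) we obtain:

  H_0: rank C_0 − rank ∂_1 = 9 − 8 = 1, and the invariant factors of ∂_1 are all 1, so H_0 ≅ Z.
  H_1: rank ker ∂_1 − rank ∂_2 = (12 − 8) − 0 = 4, and there is no ∂_2, so H_1 ≅ Z^4.

As a check, the Euler characteristic is 9 − 12 = -3, which agrees with 1 − 4 = -3.

H_0 ≅ Z,  H_1 ≅ Z^4.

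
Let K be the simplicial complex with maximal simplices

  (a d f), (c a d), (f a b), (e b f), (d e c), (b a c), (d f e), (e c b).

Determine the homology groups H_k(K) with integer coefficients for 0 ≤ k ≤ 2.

Fix the vertex order a < b < c < d < e < f and write every simplex with vertices in increasing order. Then dim K = 2 and the simplices of K are:

  0-simplices (6): a, b, c, d, e, f
  1-simplices (12): ab, ac, ad, af, bc, be, bf, cd, ce, de, df, ef
  2-simplices (8): abc, abf, acd, adf, bce, bef, cde, def

giving chain groups C_0 ≅ Z^6, C_1 ≅ Z^12, C_2 ≅ Z^8.

The boundary map ∂_1: C_1 → C_0 sends each edge [p,q] (with p < q) to q − p.
As a 6×12 matrix over Z this has rank 5, with invariant factors (1,1,1,1,1).

∂_2: C_2 → C_1 acts by ∂[p,q,r] = [q,r] − [p,r] + [p,q]. For instance
  ∂abf = bf − af + ab,
  ∂bef = ef − bf + be.
This gives a 12×8 integer matrix of rank 7; reducing to Smith normal form yields diagonal entries (1,1,1,1,1,1,1).

Computing H_k = (kernel of ∂_k) / (image of ∂_{k+1}):

  H_0: rank C_0 − rank ∂_1 = 6 − 5 = 1, and the invariant factors of ∂_1 are all 1, so H_0 = Z.
  H_1: rank ker ∂_1 − rank ∂_2 = (12 − 5) − 7 = 0, and the invariant factors of ∂_2 are all 1, so H_1 = 0.
  H_2: rank ker ∂_2 − rank ∂_3 = (8 − 7) − 0 = 1, and there is no ∂_3, so H_2 = Z.

H_0 ≅ Z,  H_1 = 0,  H_2 ≅ Z.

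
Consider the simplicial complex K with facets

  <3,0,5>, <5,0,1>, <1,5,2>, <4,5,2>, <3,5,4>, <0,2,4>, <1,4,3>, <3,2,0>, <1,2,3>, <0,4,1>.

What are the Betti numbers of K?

b_0 = 1, b_1 = 0, b_2 = 0.

Fix the vertex order 0 < 1 < 2 < 3 < 4 < 5 and write every simplex with vertices in increasing order. Then dim K = 2 and the simplices of K are:

  0-simplices (6): [0], [1], [2], [3], [4], [5]
  1-simplices (15): [0,1], [0,2], [0,3], [0,4], [0,5], [1,2], [1,3], [1,4], [1,5], [2,3], [2,4], [2,5], [3,4], [3,5], [4,5]
  2-simplices (10): [0,1,4], [0,1,5], [0,2,3], [0,2,4], [0,3,5], [1,2,3], [1,2,5], [1,3,4], [2,4,5], [3,4,5]

giving chain groups C_0 ≅ Z^6, C_1 ≅ Z^15, C_2 ≅ Z^10.

∂_1: C_1 → C_0 is given by ∂[p,q] = [q] − [p]. For instance
  ∂[2,4] = [4] − [2].
As a 6×15 matrix over Z this has rank 5, with invariant factors (1,1,1,1,1).

The boundary map ∂_2: C_2 → C_1 sends each 2-simplex [p,q,r] to [q,r] − [p,r] + [p,q]. For instance
  ∂[0,1,4] = [1,4] − [0,4] + [0,1],
  ∂[3,4,5] = [4,5] − [3,5] + [3,4].
The 15×10 boundary matrix has rank 10 and Smith normal form diag(1,1,1,1,1,1,1,1,1,2).

Reading off H_k = ker ∂_k / im ∂_{k+1}:

  H_0: rank C_0 − rank ∂_1 = 6 − 5 = 1, and the invariant factors of ∂_1 are all 1, so H_0 = Z.
  H_1: rank ker ∂_1 − rank ∂_2 = (15 − 5) − 10 = 0, and ∂_2 has invariant factor 2 > 1, so H_1 = Z/2.
  H_2: rank ker ∂_2 − rank ∂_3 = (10 − 10) − 0 = 0, and there is no ∂_3, so H_2 = 0.

As a check, the Euler characteristic is 6 − 15 + 10 = 1, which agrees with 1 − 0 + 0 = 1.

Hence the Betti numbers are b_0 = 1, b_1 = 0, b_2 = 0.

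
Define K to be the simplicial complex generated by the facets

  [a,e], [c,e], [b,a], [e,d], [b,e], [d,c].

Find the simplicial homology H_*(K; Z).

Fix the vertex order a < b < c < d < e and write every simplex with vertices in increasing order. Then dim K = 1 and the simplices of K are:

  0-simplices (5): a, b, c, d, e
  1-simplices (6): ab, ae, be, cd, ce, de

so the chain groups are C_0 ≅ Z^5, C_1 ≅ Z^6.

∂_1: C_1 → C_0 maps an edge to its endpoints' difference, ∂[p,q] = q − p. For instance
  ∂cd = d − c.
The 5×6 boundary matrix has rank 4 and Smith normal form diag(1,1,1,1).

Reading off H_k = ker ∂_k / im ∂_{k+1}:

  H_0: rank C_0 − rank ∂_1 = 5 − 4 = 1, and the invariant factors of ∂_1 are all 1, so H_0 ≅ Z.
  H_1: rank ker ∂_1 − rank ∂_2 = (6 − 4) − 0 = 2, and there is no ∂_2, so H_1 ≅ Z^2.

H_0 = Z,  H_1 = Z^2.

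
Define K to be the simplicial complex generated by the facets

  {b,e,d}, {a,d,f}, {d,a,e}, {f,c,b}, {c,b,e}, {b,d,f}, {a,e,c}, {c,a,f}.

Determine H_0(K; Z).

Fix the vertex order a < b < c < d < e < f and write every simplex with vertices in increasing order. Then dim K = 2 and the simplices of K are:

  0-simplices (6): a, b, c, d, e, f
  1-simplices (12): ac, ad, ae, af, bc, bd, be, bf, ce, cf, de, df
  2-simplices (8): ace, acf, ade, adf, bce, bcf, bde, bdf

Hence C_0 ≅ Z^6, C_1 ≅ Z^12, C_2 ≅ Z^8.

∂_1: C_1 → C_0 is given by ∂[p,q] = [q] − [p].
The resulting 6×12 matrix has rank 5, and its Smith normal form has invariant factors (1,1,1,1,1).

The boundary map ∂_2: C_2 → C_1 acts by ∂[p,q,r] = [q,r] − [p,r] + [p,q]. For instance
  ∂acf = cf − af + ac,
  ∂ade = de − ae + ad.
This gives a 12×8 integer matrix of rank 7; reducing to Smith normal form yields diagonal entries (1,1,1,1,1,1,1).

From H_k ≅ ker(∂_k) / im(∂_{k+1}) we obtain:

  H_0: rank C_0 − rank ∂_1 = 6 − 5 = 1, and the invariant factors of ∂_1 are all 1, so H_0 ≅ Z.

H_0 ≅ Z.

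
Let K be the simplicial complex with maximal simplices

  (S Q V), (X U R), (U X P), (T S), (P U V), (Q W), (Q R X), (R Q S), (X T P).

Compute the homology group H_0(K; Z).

H_0 = Z.

We work with the vertex ordering P < Q < R < S < T < U < V < W < X. The simplices of K, each written with vertices in increasing order, are:

  0-simplices (9): P, Q, R, S, T, U, V, W, X
  1-simplices (17): PT, PU, PV, PX, QR, QS, QV, QW, QX, RS, RU, RX, ST, SV, TX, UV, UX
  2-simplices (7): PTX, PUV, PUX, QRS, QRX, QSV, RUX

Hence C_0 ≅ Z^9, C_1 ≅ Z^17, C_2 ≅ Z^7.

The boundary map ∂_1: C_1 → C_0 is given by ∂[p,q] = [q] − [p]. For instance
  ∂PX = X − P.
This gives a 9×17 integer matrix of rank 8; reducing to Smith normal form yields diagonal entries (1,1,1,1,1,1,1,1).

Boundary ∂_2: C_2 → C_1 maps a triangle to the signed sum of its edges. For instance
  ∂PTX = TX − PX + PT,
  ∂PUV = UV − PV + PU.
The 17×7 boundary matrix has rank 7 and Smith normal form diag(1,1,1,1,1,1,1).

Now H_k = ker ∂_k / im ∂_{k+1}, so:

  H_0: rank C_0 − rank ∂_1 = 9 − 8 = 1, and the invariant factors of ∂_1 are all 1, so H_0 ≅ Z.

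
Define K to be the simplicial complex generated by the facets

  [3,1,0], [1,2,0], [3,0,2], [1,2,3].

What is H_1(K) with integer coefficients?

Order the vertices as 0 < 1 < 2 < 3. Listing each simplex with vertices in this order, K has dimension 2 with simplices:

  0-simplices (4): [0], [1], [2], [3]
  1-simplices (6): [0,1], [0,2], [0,3], [1,2], [1,3], [2,3]
  2-simplices (4): [0,1,2], [0,1,3], [0,2,3], [1,2,3]

Hence C_0 ≅ Z^4, C_1 ≅ Z^6, C_2 ≅ Z^4.

The boundary map ∂_1: C_1 → C_0 sends each edge [p,q] (with p < q) to q − p.
The 4×6 boundary matrix has rank 3 and Smith normal form diag(1,1,1).

Boundary ∂_2: C_2 → C_1 maps a triangle to the signed sum of its edges. For instance
  ∂[0,1,2] = [1,2] − [0,2] + [0,1],
  ∂[0,1,3] = [1,3] − [0,3] + [0,1].
This gives a 6×4 integer matrix of rank 3; reducing to Smith normal form yields diagonal entries (1,1,1).

Reading off H_k = ker ∂_k / im ∂_{k+1}:

  H_1: rank ker ∂_1 − rank ∂_2 = (6 − 3) − 3 = 0, and the invariant factors of ∂_2 are all 1, so H_1 = 0.

H_1 = 0.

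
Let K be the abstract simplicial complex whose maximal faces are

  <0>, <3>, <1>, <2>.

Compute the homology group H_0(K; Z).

H_0 = Z^4.

Fix the vertex order 0 < 1 < 2 < 3 and write every simplex with vertices in increasing order. Then dim K = 0 and the simplices of K are:

  0-simplices (4): [0], [1], [2], [3]

giving chain groups C_0 ≅ Z^4.

From H_k ≅ ker(∂_k) / im(∂_{k+1}) we obtain:

  H_0: rank C_0 − rank ∂_1 = 4 − 0 = 4, and there is no ∂_1, so H_0 = Z^4.

(K is a triangulation of a set of 4 points.)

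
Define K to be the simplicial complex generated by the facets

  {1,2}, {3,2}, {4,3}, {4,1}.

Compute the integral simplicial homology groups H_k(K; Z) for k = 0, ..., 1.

H_0 = Z,  H_1 = Z.

Fix the vertex order 1 < 2 < 3 < 4 and write every simplex with vertices in increasing order. Then dim K = 1 and the simplices of K are:

  0-simplices (4): [1], [2], [3], [4]
  1-simplices (4): [1,2], [1,4], [2,3], [3,4]

giving chain groups C_0 ≅ Z^4, C_1 ≅ Z^4.

Boundary ∂_1: C_1 → C_0 sends each edge [p,q] (with p < q) to q − p.
As a 4×4 matrix over Z this has rank 3, with invariant factors (1,1,1).

Now H_k = ker ∂_k / im ∂_{k+1}, so:

  H_0: rank C_0 − rank ∂_1 = 4 − 3 = 1, and the invariant factors of ∂_1 are all 1, so H_0 = Z.
  H_1: rank ker ∂_1 − rank ∂_2 = (4 − 3) − 0 = 1, and there is no ∂_2, so H_1 = Z.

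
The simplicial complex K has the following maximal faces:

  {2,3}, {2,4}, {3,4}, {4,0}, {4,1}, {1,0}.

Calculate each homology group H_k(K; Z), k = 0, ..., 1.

H_0 = Z,  H_1 = Z^2.

Order the vertices as 0 < 1 < 2 < 3 < 4. Listing each simplex with vertices in this order, K has dimension 1 with simplices:

  0-simplices (5): [0], [1], [2], [3], [4]
  1-simplices (6): [0,1], [0,4], [1,4], [2,3], [2,4], [3,4]

so the chain groups are C_0 ≅ Z^5, C_1 ≅ Z^6.

∂_1: C_1 → C_0 sends each edge [p,q] (with p < q) to q − p. For instance
  ∂[1,4] = [4] − [1].
As a 5×6 matrix over Z this has rank 4, with invariant factors (1,1,1,1).

Now H_k = ker ∂_k / im ∂_{k+1}, so:

  H_0: rank C_0 − rank ∂_1 = 5 − 4 = 1, and the invariant factors of ∂_1 are all 1, so H_0 ≅ Z.
  H_1: rank ker ∂_1 − rank ∂_2 = (6 − 4) − 0 = 2, and there is no ∂_2, so H_1 ≅ Z^2.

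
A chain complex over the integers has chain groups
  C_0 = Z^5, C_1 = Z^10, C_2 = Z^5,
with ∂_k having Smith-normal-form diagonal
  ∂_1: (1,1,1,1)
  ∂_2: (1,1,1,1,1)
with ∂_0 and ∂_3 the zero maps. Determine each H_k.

H_0: b_0 = 5 − 0 − 4 = 1; torsion from ∂_1 factors > 1: none. So H_0 ≅ Z.
H_1: b_1 = 10 − 4 − 5 = 1; torsion from ∂_2 factors > 1: none. So H_1 ≅ Z.
H_2: b_2 = 5 − 5 − 0 = 0; torsion from ∂_3 factors > 1: none. So H_2 ≅ 0.

H_0 ≅ Z,  H_1 ≅ Z,  H_2 = 0.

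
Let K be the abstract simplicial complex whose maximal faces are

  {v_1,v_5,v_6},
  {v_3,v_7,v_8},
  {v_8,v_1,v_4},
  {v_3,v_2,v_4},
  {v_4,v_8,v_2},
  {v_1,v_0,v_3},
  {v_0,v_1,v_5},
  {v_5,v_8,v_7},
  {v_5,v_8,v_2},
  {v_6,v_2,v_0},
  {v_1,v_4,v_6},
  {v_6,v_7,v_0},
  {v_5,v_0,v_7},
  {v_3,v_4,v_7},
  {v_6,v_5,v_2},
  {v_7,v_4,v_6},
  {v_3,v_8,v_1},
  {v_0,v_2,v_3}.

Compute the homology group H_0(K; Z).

K has 9 vertices, 27 edges, 18 triangles.
rank ∂_0 = 0, rank ∂_1 = 8 ⇒ b_0 = 9 − 0 − 8 = 1; all invariant factors of ∂_1 are 1 so no torsion. So H_0 = Z.

H_0 = Z.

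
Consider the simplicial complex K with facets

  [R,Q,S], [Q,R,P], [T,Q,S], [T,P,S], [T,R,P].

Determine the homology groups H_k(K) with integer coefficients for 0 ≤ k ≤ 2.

H_0 ≅ Z,  H_1 ≅ Z,  H_2 = 0.

Order the vertices as P < Q < R < S < T. Listing each simplex with vertices in this order, K has dimension 2 with simplices:

  0-simplices (5): P, Q, R, S, T
  1-simplices (10): PQ, PR, PS, PT, QR, QS, QT, RS, RT, ST
  2-simplices (5): PQR, PRT, PST, QRS, QST

so the chain groups are C_0 ≅ Z^5, C_1 ≅ Z^10, C_2 ≅ Z^5.

The boundary map ∂_1: C_1 → C_0 sends each edge [p,q] (with p < q) to q − p.
This gives a 5×10 integer matrix of rank 4; reducing to Smith normal form yields diagonal entries (1,1,1,1).

Boundary ∂_2: C_2 → C_1 maps a triangle to the signed sum of its edges. For instance
  ∂QRS = RS − QS + QR,
  ∂PRT = RT − PT + PR.
The resulting 10×5 matrix has rank 5, and its Smith normal form has invariant factors (1,1,1,1,1).

Now H_k = ker ∂_k / im ∂_{k+1}, so:

  H_0: rank C_0 − rank ∂_1 = 5 − 4 = 1, and the invariant factors of ∂_1 are all 1, so H_0 = Z.
  H_1: rank ker ∂_1 − rank ∂_2 = (10 − 4) − 5 = 1, and the invariant factors of ∂_2 are all 1, so H_1 = Z.
  H_2: rank ker ∂_2 − rank ∂_3 = (5 − 5) − 0 = 0, and there is no ∂_3, so H_2 = 0.

As a check, the Euler characteristic is 5 − 10 + 5 = 0, which agrees with 1 − 1 + 0 = 0.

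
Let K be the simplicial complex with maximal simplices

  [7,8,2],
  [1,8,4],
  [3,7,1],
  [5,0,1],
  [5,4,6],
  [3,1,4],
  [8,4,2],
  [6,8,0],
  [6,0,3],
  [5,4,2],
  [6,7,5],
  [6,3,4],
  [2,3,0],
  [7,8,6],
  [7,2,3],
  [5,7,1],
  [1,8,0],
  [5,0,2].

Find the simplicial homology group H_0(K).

H_0 = Z.

We work with the vertex ordering 0 < 1 < 2 < 3 < 4 < 5 < 6 < 7 < 8. The simplices of K, each written with vertices in increasing order, are:

  0-simplices (9): [0], [1], [2], [3], [4], [5], [6], [7], [8]
  1-simplices (27): (27 of them)
  2-simplices (18): [0,1,5], [0,1,8], [0,2,3], [0,2,5], [0,3,6], [0,6,8], [1,3,4], [1,3,7], [1,4,8], [1,5,7], [2,3,7], [2,4,5], [2,4,8], [2,7,8], [3,4,6], [4,5,6], [5,6,7], [6,7,8]

giving chain groups C_0 ≅ Z^9, C_1 ≅ Z^27, C_2 ≅ Z^18.

Boundary ∂_1: C_1 → C_0 is given by ∂[p,q] = [q] − [p]. For instance
  ∂[0,8] = [8] − [0].
As a 9×27 matrix over Z this has rank 8, with invariant factors (1,1,1,1,1,1,1,1).

Boundary ∂_2: C_2 → C_1 maps a triangle to the signed sum of its edges. For instance
  ∂[2,7,8] = [7,8] − [2,8] + [2,7],
  ∂[4,5,6] = [5,6] − [4,6] + [4,5].
The resulting 27×18 matrix has rank 17, and its Smith normal form has invariant factors (1,1,1,1,1,1,1,1,1,1,1,1,1,1,1,1,1).

Reading off H_k = ker ∂_k / im ∂_{k+1}:

  H_0: rank C_0 − rank ∂_1 = 9 − 8 = 1, and the invariant factors of ∂_1 are all 1, so H_0 = Z.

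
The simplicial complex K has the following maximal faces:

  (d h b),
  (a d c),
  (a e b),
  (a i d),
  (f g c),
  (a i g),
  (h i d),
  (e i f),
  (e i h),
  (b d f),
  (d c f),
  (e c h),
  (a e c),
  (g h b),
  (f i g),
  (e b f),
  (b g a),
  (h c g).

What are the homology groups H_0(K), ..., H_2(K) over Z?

Take the total order a < b < c < d < e < f < g < h < i on the vertex set. Then K (dimension 2) consists of the simplices:

  0-simplices (9): a, b, c, d, e, f, g, h, i
  1-simplices (27): ab, ac, ad, ae, ag, ai, bd, be, bf, bg, bh, cd, ce, cf, cg, ch, df, dh, di, ef, eh, ei, fg, fi, gh, gi, hi
  2-simplices (18): abe, abg, acd, ace, adi, agi, bdf, bdh, bef, bgh, cdf, ceh, cfg, cgh, dhi, efi, ehi, fgi

giving chain groups C_0 ≅ Z^9, C_1 ≅ Z^27, C_2 ≅ Z^18.

The boundary map ∂_1: C_1 → C_0 is given by ∂[p,q] = [q] − [p]. For instance
  ∂ab = b − a.
As a 9×27 matrix over Z this has rank 8, with invariant factors (1,1,1,1,1,1,1,1).

Boundary ∂_2: C_2 → C_1 acts by ∂[p,q,r] = [q,r] − [p,r] + [p,q]. For instance
  ∂dhi = hi − di + dh,
  ∂abg = bg − ag + ab.
This gives a 27×18 integer matrix of rank 17; reducing to Smith normal form yields diagonal entries (1,1,1,1,1,1,1,1,1,1,1,1,1,1,1,1,1).

Computing H_k = (kernel of ∂_k) / (image of ∂_{k+1}):

  H_0: rank C_0 − rank ∂_1 = 9 − 8 = 1, and the invariant factors of ∂_1 are all 1, so H_0 = Z.
  H_1: rank ker ∂_1 − rank ∂_2 = (27 − 8) − 17 = 2, and the invariant factors of ∂_2 are all 1, so H_1 = Z^2.
  H_2: rank ker ∂_2 − rank ∂_3 = (18 − 17) − 0 = 1, and there is no ∂_3, so H_2 = Z.

(K is a triangulation of the torus T^2.)

H_0 ≅ Z,  H_1 ≅ Z^2,  H_2 ≅ Z.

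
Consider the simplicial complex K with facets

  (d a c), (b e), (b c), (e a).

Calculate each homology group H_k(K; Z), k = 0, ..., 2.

H_0 = Z,  H_1 = Z,  H_2 = 0.

We work with the vertex ordering a < b < c < d < e. The simplices of K, each written with vertices in increasing order, are:

  0-simplices (5): a, b, c, d, e
  1-simplices (6): ac, ad, ae, bc, be, cd
  2-simplices (1): acd

Hence C_0 ≅ Z^5, C_1 ≅ Z^6, C_2 ≅ Z^1.

∂_1: C_1 → C_0 is given by ∂[p,q] = [q] − [p]. For instance
  ∂ae = e − a.
The resulting 5×6 matrix has rank 4, and its Smith normal form has invariant factors (1,1,1,1).

The boundary map ∂_2: C_2 → C_1 sends each 2-simplex [p,q,r] to [q,r] − [p,r] + [p,q]. For instance
  ∂acd = cd − ad + ac.
The resulting 6×1 matrix has rank 1, and its Smith normal form has invariant factors (1).

Reading off H_k = ker ∂_k / im ∂_{k+1}:

  H_0: rank C_0 − rank ∂_1 = 5 − 4 = 1, and the invariant factors of ∂_1 are all 1, so H_0 ≅ Z.
  H_1: rank ker ∂_1 − rank ∂_2 = (6 − 4) − 1 = 1, and the invariant factors of ∂_2 are all 1, so H_1 ≅ Z.
  H_2: rank ker ∂_2 − rank ∂_3 = (1 − 1) − 0 = 0, and there is no ∂_3, so H_2 ≅ 0.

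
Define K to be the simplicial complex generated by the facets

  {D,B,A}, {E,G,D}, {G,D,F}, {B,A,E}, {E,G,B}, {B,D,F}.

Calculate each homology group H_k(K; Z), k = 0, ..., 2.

We work with the vertex ordering A < B < D < E < F < G. The simplices of K, each written with vertices in increasing order, are:

  0-simplices (6): A, B, D, E, F, G
  1-simplices (12): AB, AD, AE, BD, BE, BF, BG, DE, DF, DG, EG, FG
  2-simplices (6): ABD, ABE, BDF, BEG, DEG, DFG

giving chain groups C_0 ≅ Z^6, C_1 ≅ Z^12, C_2 ≅ Z^6.

Boundary ∂_1: C_1 → C_0 is given by ∂[p,q] = [q] − [p].
The resulting 6×12 matrix has rank 5, and its Smith normal form has invariant factors (1,1,1,1,1).

Boundary ∂_2: C_2 → C_1 maps a triangle to the signed sum of its edges. For instance
  ∂ABD = BD − AD + AB,
  ∂BEG = EG − BG + BE.
The 12×6 boundary matrix has rank 6 and Smith normal form diag(1,1,1,1,1,1).

Now H_k = ker ∂_k / im ∂_{k+1}, so:

  H_0: rank C_0 − rank ∂_1 = 6 − 5 = 1, and the invariant factors of ∂_1 are all 1, so H_0 ≅ Z.
  H_1: rank ker ∂_1 − rank ∂_2 = (12 − 5) − 6 = 1, and the invariant factors of ∂_2 are all 1, so H_1 ≅ Z.
  H_2: rank ker ∂_2 − rank ∂_3 = (6 − 6) − 0 = 0, and there is no ∂_3, so H_2 ≅ 0.

As a check, the Euler characteristic is 6 − 12 + 6 = 0, which agrees with 1 − 1 + 0 = 0.

H_0 ≅ Z,  H_1 ≅ Z,  H_2 = 0.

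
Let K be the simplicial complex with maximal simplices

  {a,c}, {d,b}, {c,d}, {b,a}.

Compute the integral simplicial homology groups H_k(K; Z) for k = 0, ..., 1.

H_0 ≅ Z,  H_1 ≅ Z.

Order the vertices as a < b < c < d. Listing each simplex with vertices in this order, K has dimension 1 with simplices:

  0-simplices (4): a, b, c, d
  1-simplices (4): ab, ac, bd, cd

Hence C_0 ≅ Z^4, C_1 ≅ Z^4.

Boundary ∂_1: C_1 → C_0 is given by ∂[p,q] = [q] − [p]. For instance
  ∂cd = d − c.
The 4×4 boundary matrix has rank 3 and Smith normal form diag(1,1,1).

Computing H_k = (kernel of ∂_k) / (image of ∂_{k+1}):

  H_0: rank C_0 − rank ∂_1 = 4 − 3 = 1, and the invariant factors of ∂_1 are all 1, so H_0 ≅ Z.
  H_1: rank ker ∂_1 − rank ∂_2 = (4 − 3) − 0 = 1, and there is no ∂_2, so H_1 ≅ Z.

(K is a triangulation of the circle S^1.)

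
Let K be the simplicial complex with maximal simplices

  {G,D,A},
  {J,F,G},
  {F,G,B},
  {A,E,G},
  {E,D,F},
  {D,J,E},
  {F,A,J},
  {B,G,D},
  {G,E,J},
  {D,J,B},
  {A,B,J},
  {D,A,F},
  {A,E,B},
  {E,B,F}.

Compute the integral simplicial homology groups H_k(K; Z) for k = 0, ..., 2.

H_0 = Z,  H_1 = Z^2,  H_2 = Z.

We work with the vertex ordering A < B < D < E < F < G < J. The simplices of K, each written with vertices in increasing order, are:

  0-simplices (7): A, B, D, E, F, G, J
  1-simplices (21): AB, AD, AE, AF, AG, AJ, BD, BE, BF, BG, BJ, DE, DF, DG, DJ, EF, EG, EJ, FG, FJ, GJ
  2-simplices (14): ABE, ABJ, ADF, ADG, AEG, AFJ, BDG, BDJ, BEF, BFG, DEF, DEJ, EGJ, FGJ

so the chain groups are C_0 ≅ Z^7, C_1 ≅ Z^21, C_2 ≅ Z^14.

Boundary ∂_1: C_1 → C_0 is given by ∂[p,q] = [q] − [p].
This gives a 7×21 integer matrix of rank 6; reducing to Smith normal form yields diagonal entries (1,1,1,1,1,1).

Boundary ∂_2: C_2 → C_1 acts by ∂[p,q,r] = [q,r] − [p,r] + [p,q]. For instance
  ∂ABE = BE − AE + AB,
  ∂ADF = DF − AF + AD.
As a 21×14 matrix over Z this has rank 13, with invariant factors (1,1,1,1,1,1,1,1,1,1,1,1,1).

Now H_k = ker ∂_k / im ∂_{k+1}, so:

  H_0: rank C_0 − rank ∂_1 = 7 − 6 = 1, and the invariant factors of ∂_1 are all 1, so H_0 = Z.
  H_1: rank ker ∂_1 − rank ∂_2 = (21 − 6) − 13 = 2, and the invariant factors of ∂_2 are all 1, so H_1 = Z^2.
  H_2: rank ker ∂_2 − rank ∂_3 = (14 − 13) − 0 = 1, and there is no ∂_3, so H_2 = Z.

(K is a triangulation of the torus T^2.)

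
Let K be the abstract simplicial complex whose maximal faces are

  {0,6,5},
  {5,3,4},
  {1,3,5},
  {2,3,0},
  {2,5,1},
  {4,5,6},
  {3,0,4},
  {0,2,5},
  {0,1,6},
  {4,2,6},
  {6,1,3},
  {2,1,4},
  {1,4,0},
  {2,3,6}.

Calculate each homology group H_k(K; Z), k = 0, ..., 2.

K has 7 vertices, 21 edges, 14 triangles.
rank ∂_0 = 0, rank ∂_1 = 6 ⇒ b_0 = 7 − 0 − 6 = 1; all invariant factors of ∂_1 are 1 so no torsion. So H_0 = Z.
rank ∂_1 = 6, rank ∂_2 = 13 ⇒ b_1 = 21 − 6 − 13 = 2; all invariant factors of ∂_2 are 1 so no torsion. So H_1 = Z^2.
rank ∂_2 = 13, rank ∂_3 = 0 ⇒ b_2 = 14 − 13 − 0 = 1. So H_2 = Z.

H_0 ≅ Z,  H_1 ≅ Z^2,  H_2 ≅ Z.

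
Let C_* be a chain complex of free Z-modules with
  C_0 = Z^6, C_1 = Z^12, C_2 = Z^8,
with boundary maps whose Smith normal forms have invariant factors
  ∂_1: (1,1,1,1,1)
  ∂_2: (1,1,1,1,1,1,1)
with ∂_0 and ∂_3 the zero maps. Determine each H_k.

H_0: b_0 = 6 − 0 − 5 = 1; torsion from ∂_1 factors > 1: none. So H_0 = Z.
H_1: b_1 = 12 − 5 − 7 = 0; torsion from ∂_2 factors > 1: none. So H_1 = 0.
H_2: b_2 = 8 − 7 − 0 = 1; torsion from ∂_3 factors > 1: none. So H_2 = Z.

H_0 = Z,  H_1 = 0,  H_2 = Z.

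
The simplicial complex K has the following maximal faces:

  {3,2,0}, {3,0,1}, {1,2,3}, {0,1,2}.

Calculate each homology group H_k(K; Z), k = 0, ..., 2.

H_0 = Z,  H_1 = 0,  H_2 = Z.

Order the vertices as 0 < 1 < 2 < 3. Listing each simplex with vertices in this order, K has dimension 2 with simplices:

  0-simplices (4): [0], [1], [2], [3]
  1-simplices (6): [0,1], [0,2], [0,3], [1,2], [1,3], [2,3]
  2-simplices (4): [0,1,2], [0,1,3], [0,2,3], [1,2,3]

giving chain groups C_0 ≅ Z^4, C_1 ≅ Z^6, C_2 ≅ Z^4.

∂_1: C_1 → C_0 maps an edge to its endpoints' difference, ∂[p,q] = q − p. For instance
  ∂[0,3] = [3] − [0].
As a 4×6 matrix over Z this has rank 3, with invariant factors (1,1,1).

∂_2: C_2 → C_1 sends each 2-simplex [p,q,r] to [q,r] − [p,r] + [p,q]. For instance
  ∂[0,1,2] = [1,2] − [0,2] + [0,1],
  ∂[0,2,3] = [2,3] − [0,3] + [0,2].
As a 6×4 matrix over Z this has rank 3, with invariant factors (1,1,1).

From H_k ≅ ker(∂_k) / im(∂_{k+1}) we obtain:

  H_0: rank C_0 − rank ∂_1 = 4 − 3 = 1, and the invariant factors of ∂_1 are all 1, so H_0 = Z.
  H_1: rank ker ∂_1 − rank ∂_2 = (6 − 3) − 3 = 0, and the invariant factors of ∂_2 are all 1, so H_1 = 0.
  H_2: rank ker ∂_2 − rank ∂_3 = (4 − 3) − 0 = 1, and there is no ∂_3, so H_2 = Z.

As a check, the Euler characteristic is 4 − 6 + 4 = 2, which agrees with 1 − 0 + 1 = 2.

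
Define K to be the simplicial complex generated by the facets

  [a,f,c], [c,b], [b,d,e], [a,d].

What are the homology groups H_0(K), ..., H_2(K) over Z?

Fix the vertex order a < b < c < d < e < f and write every simplex with vertices in increasing order. Then dim K = 2 and the simplices of K are:

  0-simplices (6): a, b, c, d, e, f
  1-simplices (8): ac, ad, af, bc, bd, be, cf, de
  2-simplices (2): acf, bde

Hence C_0 ≅ Z^6, C_1 ≅ Z^8, C_2 ≅ Z^2.

The boundary map ∂_1: C_1 → C_0 sends each edge [p,q] (with p < q) to q − p.
The 6×8 boundary matrix has rank 5 and Smith normal form diag(1,1,1,1,1).

Boundary ∂_2: C_2 → C_1 acts by ∂[p,q,r] = [q,r] − [p,r] + [p,q]. For instance
  ∂acf = cf − af + ac,
  ∂bde = de − be + bd.
As a 8×2 matrix over Z this has rank 2, with invariant factors (1,1).

From H_k ≅ ker(∂_k) / im(∂_{k+1}) we obtain:

  H_0: rank C_0 − rank ∂_1 = 6 − 5 = 1, and the invariant factors of ∂_1 are all 1, so H_0 = Z.
  H_1: rank ker ∂_1 − rank ∂_2 = (8 − 5) − 2 = 1, and the invariant factors of ∂_2 are all 1, so H_1 = Z.
  H_2: rank ker ∂_2 − rank ∂_3 = (2 − 2) − 0 = 0, and there is no ∂_3, so H_2 = 0.

H_0 = Z,  H_1 = Z,  H_2 = 0.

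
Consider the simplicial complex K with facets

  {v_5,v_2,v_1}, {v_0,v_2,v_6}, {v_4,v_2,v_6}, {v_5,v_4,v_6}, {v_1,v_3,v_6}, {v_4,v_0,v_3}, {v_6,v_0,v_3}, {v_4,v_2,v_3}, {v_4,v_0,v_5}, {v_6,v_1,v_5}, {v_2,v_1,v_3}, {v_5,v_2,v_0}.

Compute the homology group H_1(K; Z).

H_1 = Z/2.

Order the vertices as v_0 < v_1 < v_2 < v_3 < v_4 < v_5 < v_6. Listing each simplex with vertices in this order, K has dimension 2 with simplices:

  0-simplices (7): [v_0], [v_1], [v_2], [v_3], [v_4], [v_5], [v_6]
  1-simplices (18): (18 of them)
  2-simplices (12): (12 of them)

Hence C_0 ≅ Z^7, C_1 ≅ Z^18, C_2 ≅ Z^12.

The boundary map ∂_1: C_1 → C_0 sends each edge [p,q] (with p < q) to q − p.
The 7×18 boundary matrix has rank 6 and Smith normal form diag(1,1,1,1,1,1).

Boundary ∂_2: C_2 → C_1 acts by ∂[p,q,r] = [q,r] − [p,r] + [p,q]. For instance
  ∂[v_0,v_2,v_5] = [v_2,v_5] − [v_0,v_5] + [v_0,v_2],
  ∂[v_1,v_3,v_6] = [v_3,v_6] − [v_1,v_6] + [v_1,v_3].
The 18×12 boundary matrix has rank 12 and Smith normal form diag(1,1,1,1,1,1,1,1,1,1,1,2).

Reading off H_k = ker ∂_k / im ∂_{k+1}:

  H_1: rank ker ∂_1 − rank ∂_2 = (18 − 6) − 12 = 0, and ∂_2 has invariant factor 2 > 1, so H_1 = Z/2.

(K is a triangulation of the real projective plane RP^2.)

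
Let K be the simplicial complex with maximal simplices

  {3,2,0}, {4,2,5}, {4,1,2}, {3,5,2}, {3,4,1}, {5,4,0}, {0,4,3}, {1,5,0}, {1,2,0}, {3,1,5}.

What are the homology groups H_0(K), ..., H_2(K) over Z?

H_0 = Z,  H_1 = Z/2,  H_2 = 0.

We work with the vertex ordering 0 < 1 < 2 < 3 < 4 < 5. The simplices of K, each written with vertices in increasing order, are:

  0-simplices (6): [0], [1], [2], [3], [4], [5]
  1-simplices (15): [0,1], [0,2], [0,3], [0,4], [0,5], [1,2], [1,3], [1,4], [1,5], [2,3], [2,4], [2,5], [3,4], [3,5], [4,5]
  2-simplices (10): [0,1,2], [0,1,5], [0,2,3], [0,3,4], [0,4,5], [1,2,4], [1,3,4], [1,3,5], [2,3,5], [2,4,5]

so the chain groups are C_0 ≅ Z^6, C_1 ≅ Z^15, C_2 ≅ Z^10.

∂_1: C_1 → C_0 maps an edge to its endpoints' difference, ∂[p,q] = q − p. For instance
  ∂[0,5] = [5] − [0].
The 6×15 boundary matrix has rank 5 and Smith normal form diag(1,1,1,1,1).

∂_2: C_2 → C_1 sends each 2-simplex [p,q,r] to [q,r] − [p,r] + [p,q]. For instance
  ∂[0,1,2] = [1,2] − [0,2] + [0,1],
  ∂[1,2,4] = [2,4] − [1,4] + [1,2].
The resulting 15×10 matrix has rank 10, and its Smith normal form has invariant factors (1,1,1,1,1,1,1,1,1,2).

Reading off H_k = ker ∂_k / im ∂_{k+1}:

  H_0: rank C_0 − rank ∂_1 = 6 − 5 = 1, and the invariant factors of ∂_1 are all 1, so H_0 = Z.
  H_1: rank ker ∂_1 − rank ∂_2 = (15 − 5) − 10 = 0, and ∂_2 has invariant factor 2 > 1, so H_1 = Z/2.
  H_2: rank ker ∂_2 − rank ∂_3 = (10 − 10) − 0 = 0, and there is no ∂_3, so H_2 = 0.

As a check, the Euler characteristic is 6 − 15 + 10 = 1, which agrees with 1 − 0 + 0 = 1.
(K is a triangulation of the real projective plane RP^2.)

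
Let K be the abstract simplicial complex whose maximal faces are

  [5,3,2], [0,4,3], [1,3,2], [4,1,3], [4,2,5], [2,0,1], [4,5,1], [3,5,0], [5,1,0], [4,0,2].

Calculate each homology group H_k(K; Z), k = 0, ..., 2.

K has 6 vertices, 15 edges, 10 triangles.
rank ∂_0 = 0, rank ∂_1 = 5 ⇒ b_0 = 6 − 0 − 5 = 1; all invariant factors of ∂_1 are 1 so no torsion. So H_0 ≅ Z.
rank ∂_1 = 5, rank ∂_2 = 10 ⇒ b_1 = 15 − 5 − 10 = 0; ∂_2 has invariant factor(s) [2] giving torsion. So H_1 ≅ Z_2.
rank ∂_2 = 10, rank ∂_3 = 0 ⇒ b_2 = 10 − 10 − 0 = 0. So H_2 ≅ 0.

H_0 ≅ Z,  H_1 ≅ Z_2,  H_2 = 0.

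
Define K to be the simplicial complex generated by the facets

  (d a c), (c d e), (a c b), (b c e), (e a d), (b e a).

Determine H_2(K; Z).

H_2 = Z.

Take the total order a < b < c < d < e on the vertex set. Then K (dimension 2) consists of the simplices:

  0-simplices (5): a, b, c, d, e
  1-simplices (9): ab, ac, ad, ae, bc, be, cd, ce, de
  2-simplices (6): abc, abe, acd, ade, bce, cde

so the chain groups are C_0 ≅ Z^5, C_1 ≅ Z^9, C_2 ≅ Z^6.

The boundary map ∂_1: C_1 → C_0 is given by ∂[p,q] = [q] − [p].
The resulting 5×9 matrix has rank 4, and its Smith normal form has invariant factors (1,1,1,1).

The boundary map ∂_2: C_2 → C_1 sends each 2-simplex [p,q,r] to [q,r] − [p,r] + [p,q]. For instance
  ∂abc = bc − ac + ab,
  ∂ade = de − ae + ad.
This gives a 9×6 integer matrix of rank 5; reducing to Smith normal form yields diagonal entries (1,1,1,1,1).

Computing H_k = (kernel of ∂_k) / (image of ∂_{k+1}):

  H_2: rank ker ∂_2 − rank ∂_3 = (6 − 5) − 0 = 1, and there is no ∂_3, so H_2 = Z.

(K is a triangulation of the 2-sphere S^2.)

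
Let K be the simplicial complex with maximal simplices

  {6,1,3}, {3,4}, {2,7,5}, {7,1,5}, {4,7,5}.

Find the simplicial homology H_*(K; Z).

H_0 = Z,  H_1 = Z,  H_2 = 0.

Order the vertices as 1 < 2 < 3 < 4 < 5 < 6 < 7. Listing each simplex with vertices in this order, K has dimension 2 with simplices:

  0-simplices (7): [1], [2], [3], [4], [5], [6], [7]
  1-simplices (11): [1,3], [1,5], [1,6], [1,7], [2,5], [2,7], [3,4], [3,6], [4,5], [4,7], [5,7]
  2-simplices (4): [1,3,6], [1,5,7], [2,5,7], [4,5,7]

so the chain groups are C_0 ≅ Z^7, C_1 ≅ Z^11, C_2 ≅ Z^4.

The boundary map ∂_1: C_1 → C_0 is given by ∂[p,q] = [q] − [p].
The 7×11 boundary matrix has rank 6 and Smith normal form diag(1,1,1,1,1,1).

The boundary map ∂_2: C_2 → C_1 acts by ∂[p,q,r] = [q,r] − [p,r] + [p,q]. For instance
  ∂[1,5,7] = [5,7] − [1,7] + [1,5],
  ∂[4,5,7] = [5,7] − [4,7] + [4,5].
The resulting 11×4 matrix has rank 4, and its Smith normal form has invariant factors (1,1,1,1).

Computing H_k = (kernel of ∂_k) / (image of ∂_{k+1}):

  H_0: rank C_0 − rank ∂_1 = 7 − 6 = 1, and the invariant factors of ∂_1 are all 1, so H_0 = Z.
  H_1: rank ker ∂_1 − rank ∂_2 = (11 − 6) − 4 = 1, and the invariant factors of ∂_2 are all 1, so H_1 = Z.
  H_2: rank ker ∂_2 − rank ∂_3 = (4 − 4) − 0 = 0, and there is no ∂_3, so H_2 = 0.

As a check, the Euler characteristic is 7 − 11 + 4 = 0, which agrees with 1 − 1 + 0 = 0.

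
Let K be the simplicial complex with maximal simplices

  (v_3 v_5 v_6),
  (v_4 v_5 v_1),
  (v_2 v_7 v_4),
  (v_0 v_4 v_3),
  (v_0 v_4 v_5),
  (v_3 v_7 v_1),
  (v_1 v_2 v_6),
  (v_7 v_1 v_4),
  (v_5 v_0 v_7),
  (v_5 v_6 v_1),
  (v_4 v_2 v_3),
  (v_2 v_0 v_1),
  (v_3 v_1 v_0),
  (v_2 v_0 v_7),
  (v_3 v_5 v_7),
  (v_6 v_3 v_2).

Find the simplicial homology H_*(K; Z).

H_0 ≅ Z,  H_1 ≅ Z^2,  H_2 ≅ Z.

We work with the vertex ordering v_0 < v_1 < v_2 < v_3 < v_4 < v_5 < v_6 < v_7. The simplices of K, each written with vertices in increasing order, are:

  0-simplices (8): [v_0], [v_1], [v_2], [v_3], [v_4], [v_5], [v_6], [v_7]
  1-simplices (24): (24 of them)
  2-simplices (16): (16 of them)

so the chain groups are C_0 ≅ Z^8, C_1 ≅ Z^24, C_2 ≅ Z^16.

∂_1: C_1 → C_0 maps an edge to its endpoints' difference, ∂[p,q] = q − p. For instance
  ∂[v_0,v_4] = [v_4] − [v_0].
This gives a 8×24 integer matrix of rank 7; reducing to Smith normal form yields diagonal entries (1,1,1,1,1,1,1).

∂_2: C_2 → C_1 maps a triangle to the signed sum of its edges. For instance
  ∂[v_0,v_4,v_5] = [v_4,v_5] − [v_0,v_5] + [v_0,v_4],
  ∂[v_2,v_4,v_7] = [v_4,v_7] − [v_2,v_7] + [v_2,v_4].
The resulting 24×16 matrix has rank 15, and its Smith normal form has invariant factors (1,1,1,1,1,1,1,1,1,1,1,1,1,1,1).

Computing H_k = (kernel of ∂_k) / (image of ∂_{k+1}):

  H_0: rank C_0 − rank ∂_1 = 8 − 7 = 1, and the invariant factors of ∂_1 are all 1, so H_0 = Z.
  H_1: rank ker ∂_1 − rank ∂_2 = (24 − 7) − 15 = 2, and the invariant factors of ∂_2 are all 1, so H_1 = Z^2.
  H_2: rank ker ∂_2 − rank ∂_3 = (16 − 15) − 0 = 1, and there is no ∂_3, so H_2 = Z.

As a check, the Euler characteristic is 8 − 24 + 16 = 0, which agrees with 1 − 2 + 1 = 0.
(K is a triangulation of the torus T^2.)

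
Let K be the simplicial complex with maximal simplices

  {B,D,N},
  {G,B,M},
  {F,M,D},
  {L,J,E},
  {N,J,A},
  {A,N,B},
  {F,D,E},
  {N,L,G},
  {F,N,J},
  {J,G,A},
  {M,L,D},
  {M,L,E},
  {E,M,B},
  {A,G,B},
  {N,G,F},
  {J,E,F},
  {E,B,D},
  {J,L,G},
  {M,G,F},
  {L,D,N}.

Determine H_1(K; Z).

H_1 ≅ Z ⊕ Z_2.

Fix the vertex order A < B < D < E < F < G < J < L < M < N and write every simplex with vertices in increasing order. Then dim K = 2 and the simplices of K are:

  0-simplices (10): A, B, D, E, F, G, J, L, M, N
  1-simplices (30): AB, AG, AJ, AN, BD, BE, BG, BM, BN, DE, DF, DL, DM, DN, EF, EJ, EL, EM, FG, FJ, FM, FN, GJ, GL, GM, GN, JL, JN, LM, LN
  2-simplices (20): ABG, ABN, AGJ, AJN, BDE, BDN, BEM, BGM, DEF, DFM, DLM, DLN, EFJ, EJL, ELM, FGM, FGN, FJN, GJL, GLN

so the chain groups are C_0 ≅ Z^10, C_1 ≅ Z^30, C_2 ≅ Z^20.

∂_1: C_1 → C_0 maps an edge to its endpoints' difference, ∂[p,q] = q − p.
This gives a 10×30 integer matrix of rank 9; reducing to Smith normal form yields diagonal entries (1,1,1,1,1,1,1,1,1).

Boundary ∂_2: C_2 → C_1 sends each 2-simplex [p,q,r] to [q,r] − [p,r] + [p,q]. For instance
  ∂GJL = JL − GL + GJ,
  ∂ABG = BG − AG + AB.
The 30×20 boundary matrix has rank 20 and Smith normal form diag(1,1,1,1,1,1,1,1,1,1,1,1,1,1,1,1,1,1,1,2).

Computing H_k = (kernel of ∂_k) / (image of ∂_{k+1}):

  H_1: rank ker ∂_1 − rank ∂_2 = (30 − 9) − 20 = 1, and ∂_2 has invariant factor 2 > 1, so H_1 = Z ⊕ Z_2.

(K is a triangulation of the Klein bottle.)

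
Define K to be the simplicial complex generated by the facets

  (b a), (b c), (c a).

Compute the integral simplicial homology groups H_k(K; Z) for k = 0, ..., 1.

Order the vertices as a < b < c. Listing each simplex with vertices in this order, K has dimension 1 with simplices:

  0-simplices (3): a, b, c
  1-simplices (3): ab, ac, bc

giving chain groups C_0 ≅ Z^3, C_1 ≅ Z^3.

∂_1: C_1 → C_0 sends each edge [p,q] (with p < q) to q − p.
The resulting 3×3 matrix has rank 2, and its Smith normal form has invariant factors (1,1).

Computing H_k = (kernel of ∂_k) / (image of ∂_{k+1}):

  H_0: rank C_0 − rank ∂_1 = 3 − 2 = 1, and the invariant factors of ∂_1 are all 1, so H_0 ≅ Z.
  H_1: rank ker ∂_1 − rank ∂_2 = (3 − 2) − 0 = 1, and there is no ∂_2, so H_1 ≅ Z.

H_0 = Z,  H_1 = Z.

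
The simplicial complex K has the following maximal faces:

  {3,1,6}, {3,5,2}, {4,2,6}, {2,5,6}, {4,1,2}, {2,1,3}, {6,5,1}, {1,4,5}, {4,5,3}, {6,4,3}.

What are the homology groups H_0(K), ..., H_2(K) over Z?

H_0 = Z,  H_1 = Z/2,  H_2 = 0.

Fix the vertex order 1 < 2 < 3 < 4 < 5 < 6 and write every simplex with vertices in increasing order. Then dim K = 2 and the simplices of K are:

  0-simplices (6): [1], [2], [3], [4], [5], [6]
  1-simplices (15): [1,2], [1,3], [1,4], [1,5], [1,6], [2,3], [2,4], [2,5], [2,6], [3,4], [3,5], [3,6], [4,5], [4,6], [5,6]
  2-simplices (10): [1,2,3], [1,2,4], [1,3,6], [1,4,5], [1,5,6], [2,3,5], [2,4,6], [2,5,6], [3,4,5], [3,4,6]

Hence C_0 ≅ Z^6, C_1 ≅ Z^15, C_2 ≅ Z^10.

∂_1: C_1 → C_0 maps an edge to its endpoints' difference, ∂[p,q] = q − p.
The resulting 6×15 matrix has rank 5, and its Smith normal form has invariant factors (1,1,1,1,1).

∂_2: C_2 → C_1 acts by ∂[p,q,r] = [q,r] − [p,r] + [p,q]. For instance
  ∂[1,3,6] = [3,6] − [1,6] + [1,3],
  ∂[3,4,6] = [4,6] − [3,6] + [3,4].
The resulting 15×10 matrix has rank 10, and its Smith normal form has invariant factors (1,1,1,1,1,1,1,1,1,2).

Now H_k = ker ∂_k / im ∂_{k+1}, so:

  H_0: rank C_0 − rank ∂_1 = 6 − 5 = 1, and the invariant factors of ∂_1 are all 1, so H_0 ≅ Z.
  H_1: rank ker ∂_1 − rank ∂_2 = (15 − 5) − 10 = 0, and ∂_2 has invariant factor 2 > 1, so H_1 ≅ Z/2.
  H_2: rank ker ∂_2 − rank ∂_3 = (10 − 10) − 0 = 0, and there is no ∂_3, so H_2 ≅ 0.

(K is a triangulation of the real projective plane RP^2.)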